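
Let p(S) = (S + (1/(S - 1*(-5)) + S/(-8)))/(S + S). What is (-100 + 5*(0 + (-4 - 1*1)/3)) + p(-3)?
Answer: -5183/48 ≈ -107.98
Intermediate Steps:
p(S) = (1/(5 + S) + 7*S/8)/(2*S) (p(S) = (S + (1/(S + 5) + S*(-⅛)))/((2*S)) = (S + (1/(5 + S) - S/8))*(1/(2*S)) = (1/(5 + S) + 7*S/8)*(1/(2*S)) = (1/(5 + S) + 7*S/8)/(2*S))
(-100 + 5*(0 + (-4 - 1*1)/3)) + p(-3) = (-100 + 5*(0 + (-4 - 1*1)/3)) + (1/16)*(8 + 7*(-3)² + 35*(-3))/(-3*(5 - 3)) = (-100 + 5*(0 + (-4 - 1)*(⅓))) + (1/16)*(-⅓)*(8 + 7*9 - 105)/2 = (-100 + 5*(0 - 5*⅓)) + (1/16)*(-⅓)*(½)*(8 + 63 - 105) = (-100 + 5*(0 - 5/3)) + (1/16)*(-⅓)*(½)*(-34) = (-100 + 5*(-5/3)) + 17/48 = (-100 - 25/3) + 17/48 = -325/3 + 17/48 = -5183/48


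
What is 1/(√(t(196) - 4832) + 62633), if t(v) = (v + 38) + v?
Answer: 62633/3922897091 - I*√4402/3922897091 ≈ 1.5966e-5 - 1.6913e-8*I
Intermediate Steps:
t(v) = 38 + 2*v (t(v) = (38 + v) + v = 38 + 2*v)
1/(√(t(196) - 4832) + 62633) = 1/(√((38 + 2*196) - 4832) + 62633) = 1/(√((38 + 392) - 4832) + 62633) = 1/(√(430 - 4832) + 62633) = 1/(√(-4402) + 62633) = 1/(I*√4402 + 62633) = 1/(62633 + I*√4402)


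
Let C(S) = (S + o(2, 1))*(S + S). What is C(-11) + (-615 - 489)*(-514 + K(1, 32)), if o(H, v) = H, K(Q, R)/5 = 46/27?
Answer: 5024246/9 ≈ 5.5825e+5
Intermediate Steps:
K(Q, R) = 230/27 (K(Q, R) = 5*(46/27) = 230/27)
C(S) = 2*S*(2 + S) (C(S) = (S + 2)*(S + S) = (2 + S)*(2*S) = 2*S*(2 + S))
C(-11) + (-615 - 489)*(-514 + K(1, 32)) = 2*(-11)*(2 - 11) + (-615 - 489)*(-514 + 230/27) = 2*(-11)*(-9) - 1104*(-13648/27) = 198 + 5022464/9 = 5024246/9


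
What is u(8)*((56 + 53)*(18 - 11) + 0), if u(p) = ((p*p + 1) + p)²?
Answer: 4066027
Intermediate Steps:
u(p) = (1 + p + p²)² (u(p) = ((p² + 1) + p)² = ((1 + p²) + p)² = (1 + p + p²)²)
u(8)*((56 + 53)*(18 - 11) + 0) = (1 + 8 + 8²)²*((56 + 53)*(18 - 11) + 0) = (1 + 8 + 64)²*(109*7 + 0) = 73²*(763 + 0) = 5329*763 = 4066027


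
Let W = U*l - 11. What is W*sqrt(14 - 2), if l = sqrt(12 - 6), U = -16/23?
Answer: -22*sqrt(3) - 96*sqrt(2)/23 ≈ -44.008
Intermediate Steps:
U = -16/23 (U = -16*1/23 = -16/23 ≈ -0.69565)
l = sqrt(6) ≈ 2.4495
W = -11 - 16*sqrt(6)/23 (W = -16*sqrt(6)/23 - 11 = -11 - 16*sqrt(6)/23 ≈ -12.704)
W*sqrt(14 - 2) = (-11 - 16*sqrt(6)/23)*sqrt(14 - 2) = (-11 - 16*sqrt(6)/23)*sqrt(12) = (-11 - 16*sqrt(6)/23)*(2*sqrt(3)) = 2*sqrt(3)*(-11 - 16*sqrt(6)/23)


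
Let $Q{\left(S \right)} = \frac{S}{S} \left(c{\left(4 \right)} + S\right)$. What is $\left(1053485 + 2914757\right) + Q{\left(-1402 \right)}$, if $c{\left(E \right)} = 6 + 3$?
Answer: $3966849$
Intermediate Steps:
$c{\left(E \right)} = 9$
$Q{\left(S \right)} = 9 + S$ ($Q{\left(S \right)} = \frac{S}{S} \left(9 + S\right) = 1 \left(9 + S\right) = 9 + S$)
$\left(1053485 + 2914757\right) + Q{\left(-1402 \right)} = \left(1053485 + 2914757\right) + \left(9 - 1402\right) = 3968242 - 1393 = 3966849$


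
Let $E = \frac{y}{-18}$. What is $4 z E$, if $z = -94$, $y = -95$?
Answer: $- \frac{17860}{9} \approx -1984.4$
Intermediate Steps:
$E = \frac{95}{18}$ ($E = - \frac{95}{-18} = \left(-95\right) \left(- \frac{1}{18}\right) = \frac{95}{18} \approx 5.2778$)
$4 z E = 4 \left(-94\right) \frac{95}{18} = \left(-376\right) \frac{95}{18} = - \frac{17860}{9}$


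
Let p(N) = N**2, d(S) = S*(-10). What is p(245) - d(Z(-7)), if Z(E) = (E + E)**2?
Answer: 61985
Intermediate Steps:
Z(E) = 4*E**2 (Z(E) = (2*E)**2 = 4*E**2)
d(S) = -10*S
p(245) - d(Z(-7)) = 245**2 - (-10)*4*(-7)**2 = 60025 - (-10)*4*49 = 60025 - (-10)*196 = 60025 - 1*(-1960) = 60025 + 1960 = 61985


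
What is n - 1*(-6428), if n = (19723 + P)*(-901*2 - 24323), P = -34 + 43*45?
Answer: -564920572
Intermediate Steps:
P = 1901 (P = -34 + 1935 = 1901)
n = -564927000 (n = (19723 + 1901)*(-901*2 - 24323) = 21624*(-1802 - 24323) = 21624*(-26125) = -564927000)
n - 1*(-6428) = -564927000 - 1*(-6428) = -564927000 + 6428 = -564920572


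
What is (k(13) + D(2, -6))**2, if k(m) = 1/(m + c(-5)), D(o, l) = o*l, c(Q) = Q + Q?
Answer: 1225/9 ≈ 136.11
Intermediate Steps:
c(Q) = 2*Q
D(o, l) = l*o
k(m) = 1/(-10 + m) (k(m) = 1/(m + 2*(-5)) = 1/(m - 10) = 1/(-10 + m))
(k(13) + D(2, -6))**2 = (1/(-10 + 13) - 6*2)**2 = (1/3 - 12)**2 = (-35/3)**2 = 1225/9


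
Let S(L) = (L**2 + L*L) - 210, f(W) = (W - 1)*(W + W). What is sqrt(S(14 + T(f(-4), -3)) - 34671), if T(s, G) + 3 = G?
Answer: I*sqrt(34753) ≈ 186.42*I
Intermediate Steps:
f(W) = 2*W*(-1 + W) (f(W) = (-1 + W)*(2*W) = 2*W*(-1 + W))
T(s, G) = -3 + G
S(L) = -210 + 2*L**2 (S(L) = (L**2 + L**2) - 210 = 2*L**2 - 210 = -210 + 2*L**2)
sqrt(S(14 + T(f(-4), -3)) - 34671) = sqrt((-210 + 2*(14 + (-3 - 3))**2) - 34671) = sqrt((-210 + 2*(14 - 6)**2) - 34671) = sqrt((-210 + 2*8**2) - 34671) = sqrt((-210 + 2*64) - 34671) = sqrt((-210 + 128) - 34671) = sqrt(-82 - 34671) = sqrt(-34753) = I*sqrt(34753)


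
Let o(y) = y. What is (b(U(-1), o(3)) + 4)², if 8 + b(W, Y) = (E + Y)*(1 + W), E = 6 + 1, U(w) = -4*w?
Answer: 2116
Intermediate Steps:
E = 7
b(W, Y) = -8 + (1 + W)*(7 + Y) (b(W, Y) = -8 + (7 + Y)*(1 + W) = -8 + (1 + W)*(7 + Y))
(b(U(-1), o(3)) + 4)² = ((-1 + 3 + 7*(-4*(-1)) - 4*(-1)*3) + 4)² = ((-1 + 3 + 7*4 + 4*3) + 4)² = ((-1 + 3 + 28 + 12) + 4)² = (42 + 4)² = 46² = 2116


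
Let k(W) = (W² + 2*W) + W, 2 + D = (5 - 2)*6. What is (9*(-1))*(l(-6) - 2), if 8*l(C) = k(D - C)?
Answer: -2403/4 ≈ -600.75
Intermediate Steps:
D = 16 (D = -2 + (5 - 2)*6 = -2 + 3*6 = -2 + 18 = 16)
k(W) = W² + 3*W
l(C) = (16 - C)*(19 - C)/8 (l(C) = ((16 - C)*(3 + (16 - C)))/8 = ((16 - C)*(19 - C))/8 = (16 - C)*(19 - C)/8)
(9*(-1))*(l(-6) - 2) = (9*(-1))*((-19 - 6)*(-16 - 6)/8 - 2) = -9*((⅛)*(-25)*(-22) - 2) = -9*(275/4 - 2) = -9*267/4 = -2403/4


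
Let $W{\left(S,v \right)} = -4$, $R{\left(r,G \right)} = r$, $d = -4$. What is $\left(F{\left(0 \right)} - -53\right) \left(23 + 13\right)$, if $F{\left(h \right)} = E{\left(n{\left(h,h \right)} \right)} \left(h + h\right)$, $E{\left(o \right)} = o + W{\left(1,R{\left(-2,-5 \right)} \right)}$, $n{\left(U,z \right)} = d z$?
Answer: $1908$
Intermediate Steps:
$n{\left(U,z \right)} = - 4 z$
$E{\left(o \right)} = -4 + o$ ($E{\left(o \right)} = o - 4 = -4 + o$)
$F{\left(h \right)} = 2 h \left(-4 - 4 h\right)$ ($F{\left(h \right)} = \left(-4 - 4 h\right) \left(h + h\right) = \left(-4 - 4 h\right) 2 h = 2 h \left(-4 - 4 h\right)$)
$\left(F{\left(0 \right)} - -53\right) \left(23 + 13\right) = \left(\left(-8\right) 0 \left(1 + 0\right) - -53\right) \left(23 + 13\right) = \left(\left(-8\right) 0 \cdot 1 + 53\right) 36 = \left(0 + 53\right) 36 = 53 \cdot 36 = 1908$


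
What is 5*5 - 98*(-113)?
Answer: 11099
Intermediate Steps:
5*5 - 98*(-113) = 25 + 11074 = 11099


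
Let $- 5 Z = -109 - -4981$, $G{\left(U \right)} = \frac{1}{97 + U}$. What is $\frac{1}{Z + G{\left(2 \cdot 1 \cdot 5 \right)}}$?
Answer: $- \frac{535}{521299} \approx -0.0010263$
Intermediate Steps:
$Z = - \frac{4872}{5}$ ($Z = - \frac{-109 - -4981}{5} = - \frac{-109 + 4981}{5} = \left(- \frac{1}{5}\right) 4872 = - \frac{4872}{5} \approx -974.4$)
$\frac{1}{Z + G{\left(2 \cdot 1 \cdot 5 \right)}} = \frac{1}{- \frac{4872}{5} + \frac{1}{97 + 2 \cdot 1 \cdot 5}} = \frac{1}{- \frac{4872}{5} + \frac{1}{97 + 2 \cdot 5}} = \frac{1}{- \frac{4872}{5} + \frac{1}{97 + 10}} = \frac{1}{- \frac{4872}{5} + \frac{1}{107}} = \frac{1}{- \frac{521299}{535}} = - \frac{535}{521299}$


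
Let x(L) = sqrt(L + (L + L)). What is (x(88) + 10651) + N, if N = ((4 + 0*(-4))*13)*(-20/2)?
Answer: 10131 + 2*sqrt(66) ≈ 10147.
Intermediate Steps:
x(L) = sqrt(3)*sqrt(L) (x(L) = sqrt(L + 2*L) = sqrt(3*L) = sqrt(3)*sqrt(L))
N = -520 (N = ((4 + 0)*13)*(-20*1/2) = (4*13)*(-10) = 52*(-10) = -520)
(x(88) + 10651) + N = (sqrt(3)*sqrt(88) + 10651) - 520 = (sqrt(3)*(2*sqrt(22)) + 10651) - 520 = (2*sqrt(66) + 10651) - 520 = (10651 + 2*sqrt(66)) - 520 = 10131 + 2*sqrt(66)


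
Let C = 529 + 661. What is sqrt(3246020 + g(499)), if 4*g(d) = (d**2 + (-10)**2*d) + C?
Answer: 3*sqrt(1476019)/2 ≈ 1822.4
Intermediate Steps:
C = 1190
g(d) = 595/2 + 25*d + d**2/4 (g(d) = ((d**2 + (-10)**2*d) + 1190)/4 = ((d**2 + 100*d) + 1190)/4 = (1190 + d**2 + 100*d)/4 = 595/2 + 25*d + d**2/4)
sqrt(3246020 + g(499)) = sqrt(3246020 + (595/2 + 25*499 + (1/4)*499**2)) = sqrt(3246020 + (595/2 + 12475 + (1/4)*249001)) = sqrt(3246020 + (595/2 + 12475 + 249001/4)) = sqrt(3246020 + 300091/4) = sqrt(13284171/4) = 3*sqrt(1476019)/2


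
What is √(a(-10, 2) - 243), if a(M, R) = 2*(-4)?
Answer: I*√251 ≈ 15.843*I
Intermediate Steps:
a(M, R) = -8
√(a(-10, 2) - 243) = √(-8 - 243) = √(-251) = I*√251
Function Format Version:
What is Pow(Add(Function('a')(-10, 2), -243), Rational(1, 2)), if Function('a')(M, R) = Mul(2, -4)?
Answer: Mul(I, Pow(251, Rational(1, 2))) ≈ Mul(15.843, I)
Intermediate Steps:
Function('a')(M, R) = -8
Pow(Add(Function('a')(-10, 2), -243), Rational(1, 2)) = Pow(Add(-8, -243), Rational(1, 2)) = Pow(-251, Rational(1, 2)) = Mul(I, Pow(251, Rational(1, 2)))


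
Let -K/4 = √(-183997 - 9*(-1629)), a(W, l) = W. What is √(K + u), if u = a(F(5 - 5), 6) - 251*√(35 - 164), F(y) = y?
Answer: √(I*(-251*√129 - 8*√42334)) ≈ 47.417 - 47.417*I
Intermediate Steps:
u = -251*I*√129 (u = (5 - 5) - 251*√(35 - 164) = 0 - 251*I*√129 = -251*I*√129 ≈ -2850.8*I)
K = -8*I*√42334 (K = -4*√(-183997 - 9*(-1629)) = -4*√(-183997 + 14661) = -8*I*√42334 ≈ -1646.0*I)
√(K + u) = √(-8*I*√42334 - 251*I*√129) = √(-251*I*√129 - 8*I*√42334)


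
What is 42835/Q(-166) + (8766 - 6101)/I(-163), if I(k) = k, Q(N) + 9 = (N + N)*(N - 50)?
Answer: -184106390/11687589 ≈ -15.752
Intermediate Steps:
Q(N) = -9 + 2*N*(-50 + N) (Q(N) = -9 + (N + N)*(N - 50) = -9 + (2*N)*(-50 + N) = -9 + 2*N*(-50 + N))
42835/Q(-166) + (8766 - 6101)/I(-163) = 42835/(-9 - 100*(-166) + 2*(-166)**2) + (8766 - 6101)/(-163) = 42835/(-9 + 16600 + 2*27556) + 2665*(-1/163) = 42835/(-9 + 16600 + 55112) - 2665/163 = 42835/71703 - 2665/163 = -184106390/11687589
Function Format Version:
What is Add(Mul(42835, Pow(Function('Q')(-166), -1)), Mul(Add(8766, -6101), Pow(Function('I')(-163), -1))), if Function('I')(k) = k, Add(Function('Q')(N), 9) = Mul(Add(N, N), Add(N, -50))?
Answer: Rational(-184106390, 11687589) ≈ -15.752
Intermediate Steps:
Function('Q')(N) = Add(-9, Mul(2, N, Add(-50, N))) (Function('Q')(N) = Add(-9, Mul(Add(N, N), Add(N, -50))) = Add(-9, Mul(Mul(2, N), Add(-50, N))) = Add(-9, Mul(2, N, Add(-50, N))))
Add(Mul(42835, Pow(Function('Q')(-166), -1)), Mul(Add(8766, -6101), Pow(Function('I')(-163), -1))) = Add(Mul(42835, Pow(Add(-9, Mul(-100, -166), Mul(2, Pow(-166, 2))), -1)), Mul(Add(8766, -6101), Pow(-163, -1))) = Add(Mul(42835, Pow(Add(-9, 16600, Mul(2, 27556)), -1)), Mul(2665, Rational(-1, 163))) = Add(Mul(42835, Pow(Add(-9, 16600, 55112), -1)), Rational(-2665, 163)) = Add(Mul(42835, Pow(71703, -1)), Rational(-2665, 163)) = Add(Mul(42835, Rational(1, 71703)), Rational(-2665, 163)) = Add(Rational(42835, 71703), Rational(-2665, 163)) = Rational(-184106390, 11687589)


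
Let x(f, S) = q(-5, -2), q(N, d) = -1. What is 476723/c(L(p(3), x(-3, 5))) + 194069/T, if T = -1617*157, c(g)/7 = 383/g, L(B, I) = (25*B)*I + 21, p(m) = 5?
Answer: -1798162884691/97231827 ≈ -18494.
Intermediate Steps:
x(f, S) = -1
L(B, I) = 21 + 25*B*I (L(B, I) = 25*B*I + 21 = 21 + 25*B*I)
c(g) = 2681/g (c(g) = 7*(383/g) = 2681/g)
T = -253869
476723/c(L(p(3), x(-3, 5))) + 194069/T = 476723/((2681/(21 + 25*5*(-1)))) + 194069/(-253869) = 476723/((2681/(21 - 125))) + 194069*(-1/253869) = 476723/((2681/(-104))) - 194069/253869 = 476723/((2681*(-1/104))) - 194069/253869 = 476723/(-2681/104) - 194069/253869 = 476723*(-104/2681) - 194069/253869 = -49579192/2681 - 194069/253869 = -1798162884691/97231827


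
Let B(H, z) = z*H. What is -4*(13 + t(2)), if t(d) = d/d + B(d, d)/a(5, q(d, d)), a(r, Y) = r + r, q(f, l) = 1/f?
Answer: -288/5 ≈ -57.600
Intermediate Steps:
B(H, z) = H*z
a(r, Y) = 2*r
t(d) = 1 + d**2/10 (t(d) = d/d + (d*d)/((2*5)) = 1 + d**2/10)
-4*(13 + t(2)) = -4*(13 + (1 + (1/10)*2**2)) = -4*(13 + (1 + (1/10)*4)) = -4*(13 + (1 + 2/5)) = -4*(13 + 7/5) = -4*72/5 = -288/5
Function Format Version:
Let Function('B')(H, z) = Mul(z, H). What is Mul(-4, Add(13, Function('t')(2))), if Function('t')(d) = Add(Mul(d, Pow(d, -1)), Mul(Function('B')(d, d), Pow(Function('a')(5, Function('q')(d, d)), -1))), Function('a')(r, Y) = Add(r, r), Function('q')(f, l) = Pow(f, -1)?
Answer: Rational(-288, 5) ≈ -57.600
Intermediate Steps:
Function('B')(H, z) = Mul(H, z)
Function('a')(r, Y) = Mul(2, r)
Function('t')(d) = Add(1, Mul(Rational(1, 10), Pow(d, 2))) (Function('t')(d) = Add(Mul(d, Pow(d, -1)), Mul(Mul(d, d), Pow(Mul(2, 5), -1))) = Add(1, Mul(Pow(d, 2), Pow(10, -1))) = Add(1, Mul(Pow(d, 2), Rational(1, 10))) = Add(1, Mul(Rational(1, 10), Pow(d, 2))))
Mul(-4, Add(13, Function('t')(2))) = Mul(-4, Add(13, Add(1, Mul(Rational(1, 10), Pow(2, 2))))) = Mul(-4, Add(13, Add(1, Mul(Rational(1, 10), 4)))) = Mul(-4, Add(13, Add(1, Rational(2, 5)))) = Mul(-4, Add(13, Rational(7, 5))) = Mul(-4, Rational(72, 5)) = Rational(-288, 5)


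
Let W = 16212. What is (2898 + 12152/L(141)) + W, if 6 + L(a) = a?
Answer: 2592002/135 ≈ 19200.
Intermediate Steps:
L(a) = -6 + a
(2898 + 12152/L(141)) + W = (2898 + 12152/(-6 + 141)) + 16212 = (2898 + 12152/135) + 16212 = 403382/135 + 16212 = 2592002/135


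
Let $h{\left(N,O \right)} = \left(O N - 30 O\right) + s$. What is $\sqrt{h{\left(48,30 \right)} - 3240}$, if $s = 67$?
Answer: $i \sqrt{2633} \approx 51.313 i$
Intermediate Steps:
$h{\left(N,O \right)} = 67 - 30 O + N O$ ($h{\left(N,O \right)} = \left(O N - 30 O\right) + 67 = \left(N O - 30 O\right) + 67 = \left(- 30 O + N O\right) + 67 = 67 - 30 O + N O$)
$\sqrt{h{\left(48,30 \right)} - 3240} = \sqrt{\left(67 - 900 + 48 \cdot 30\right) - 3240} = \sqrt{\left(67 - 900 + 1440\right) - 3240} = \sqrt{607 - 3240} = \sqrt{-2633} = i \sqrt{2633}$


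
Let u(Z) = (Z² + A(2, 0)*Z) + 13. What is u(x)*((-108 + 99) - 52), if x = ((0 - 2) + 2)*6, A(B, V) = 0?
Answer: -793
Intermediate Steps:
x = 0 (x = (-2 + 2)*6 = 0*6 = 0)
u(Z) = 13 + Z² (u(Z) = (Z² + 0*Z) + 13 = (Z² + 0) + 13 = Z² + 13 = 13 + Z²)
u(x)*((-108 + 99) - 52) = (13 + 0²)*((-108 + 99) - 52) = (13 + 0)*(-9 - 52) = 13*(-61) = -793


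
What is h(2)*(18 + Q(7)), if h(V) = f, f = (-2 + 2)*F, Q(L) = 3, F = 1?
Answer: 0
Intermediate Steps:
f = 0 (f = (-2 + 2)*1 = 0*1 = 0)
h(V) = 0
h(2)*(18 + Q(7)) = 0*(18 + 3) = 0*21 = 0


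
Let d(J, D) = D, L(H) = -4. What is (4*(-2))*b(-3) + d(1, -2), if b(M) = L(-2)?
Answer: 30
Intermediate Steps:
b(M) = -4
(4*(-2))*b(-3) + d(1, -2) = (4*(-2))*(-4) - 2 = -8*(-4) - 2 = 32 - 2 = 30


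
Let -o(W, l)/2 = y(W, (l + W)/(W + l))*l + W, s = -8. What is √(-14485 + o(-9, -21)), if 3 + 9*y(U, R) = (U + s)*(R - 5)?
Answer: I*√127473/3 ≈ 119.01*I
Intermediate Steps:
y(U, R) = -⅓ + (-8 + U)*(-5 + R)/9 (y(U, R) = -⅓ + ((U - 8)*(R - 5))/9 = -⅓ + ((-8 + U)*(-5 + R))/9 = -⅓ + (-8 + U)*(-5 + R)/9)
o(W, l) = -2*W - 2*l*(29/9 - 4*W/9) (o(W, l) = -2*((37/9 - 8*(l + W)/(9*(W + l)) - 5*W/9 + ((l + W)/(W + l))*W/9)*l + W) = -2*((37/9 - 8*(W + l)/(9*(W + l)) - 5*W/9 + ((W + l)/(W + l))*W/9)*l + W) = -2*((37/9 - 8/9*1 - 5*W/9 + (⅑)*1*W)*l + W) = -2*((37/9 - 8/9 - 5*W/9 + W/9)*l + W) = -2*((29/9 - 4*W/9)*l + W) = -2*(l*(29/9 - 4*W/9) + W) = -2*(W + l*(29/9 - 4*W/9)) = -2*W - 2*l*(29/9 - 4*W/9))
√(-14485 + o(-9, -21)) = √(-14485 + (-2*(-9) + (2/9)*(-21)*(-29 + 4*(-9)))) = √(-14485 + (18 + (2/9)*(-21)*(-29 - 36))) = √(-14485 + (18 + (2/9)*(-21)*(-65))) = √(-14485 + (18 + 910/3)) = √(-14485 + 964/3) = √(-42491/3) = I*√127473/3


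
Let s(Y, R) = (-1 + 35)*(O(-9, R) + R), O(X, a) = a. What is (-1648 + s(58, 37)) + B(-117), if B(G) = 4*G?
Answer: 400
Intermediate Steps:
s(Y, R) = 68*R (s(Y, R) = (-1 + 35)*(R + R) = 34*(2*R) = 68*R)
(-1648 + s(58, 37)) + B(-117) = (-1648 + 68*37) + 4*(-117) = (-1648 + 2516) - 468 = 868 - 468 = 400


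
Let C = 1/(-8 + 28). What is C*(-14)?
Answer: -7/10 ≈ -0.70000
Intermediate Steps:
C = 1/20 ≈ 0.050000
C*(-14) = (1/20)*(-14) = -7/10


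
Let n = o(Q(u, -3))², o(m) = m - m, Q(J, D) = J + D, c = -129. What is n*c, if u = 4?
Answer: 0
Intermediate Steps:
Q(J, D) = D + J
o(m) = 0
n = 0 (n = 0² = 0)
n*c = 0*(-129) = 0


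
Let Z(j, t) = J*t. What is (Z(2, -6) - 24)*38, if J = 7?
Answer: -2508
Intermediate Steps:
Z(j, t) = 7*t
(Z(2, -6) - 24)*38 = (7*(-6) - 24)*38 = (-42 - 24)*38 = -66*38 = -2508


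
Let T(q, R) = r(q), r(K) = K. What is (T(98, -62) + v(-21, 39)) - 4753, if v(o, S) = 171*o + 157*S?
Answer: -2123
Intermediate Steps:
v(o, S) = 157*S + 171*o
T(q, R) = q
(T(98, -62) + v(-21, 39)) - 4753 = (98 + (157*39 + 171*(-21))) - 4753 = (98 + (6123 - 3591)) - 4753 = (98 + 2532) - 4753 = 2630 - 4753 = -2123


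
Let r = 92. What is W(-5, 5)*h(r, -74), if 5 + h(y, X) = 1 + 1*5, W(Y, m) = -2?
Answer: -2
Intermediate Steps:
h(y, X) = 1 (h(y, X) = -5 + (1 + 1*5) = -5 + (1 + 5) = -5 + 6 = 1)
W(-5, 5)*h(r, -74) = -2*1 = -2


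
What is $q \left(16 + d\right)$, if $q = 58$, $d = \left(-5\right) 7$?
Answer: $-1102$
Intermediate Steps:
$d = -35$
$q \left(16 + d\right) = 58 \left(16 - 35\right) = 58 \left(-19\right) = -1102$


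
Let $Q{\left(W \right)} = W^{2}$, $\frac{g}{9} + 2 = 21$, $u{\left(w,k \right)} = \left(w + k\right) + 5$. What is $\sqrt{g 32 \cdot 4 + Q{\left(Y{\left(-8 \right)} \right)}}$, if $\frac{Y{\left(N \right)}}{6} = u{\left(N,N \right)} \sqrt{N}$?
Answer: $36 i \sqrt{10} \approx 113.84 i$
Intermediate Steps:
$u{\left(w,k \right)} = 5 + k + w$ ($u{\left(w,k \right)} = \left(k + w\right) + 5 = 5 + k + w$)
$g = 171$ ($g = -18 + 9 \cdot 21 = -18 + 189 = 171$)
$Y{\left(N \right)} = 6 \sqrt{N} \left(5 + 2 N\right)$ ($Y{\left(N \right)} = 6 \left(5 + N + N\right) \sqrt{N} = 6 \left(5 + 2 N\right) \sqrt{N} = 6 \sqrt{N} \left(5 + 2 N\right)$)
$\sqrt{g 32 \cdot 4 + Q{\left(Y{\left(-8 \right)} \right)}} = \sqrt{171 \cdot 32 \cdot 4 + \left(\sqrt{-8} \left(30 + 12 \left(-8\right)\right)\right)^{2}} = \sqrt{5472 \cdot 4 + \left(2 i \sqrt{2} \left(30 - 96\right)\right)^{2}} = \sqrt{21888 + \left(2 i \sqrt{2} \left(-66\right)\right)^{2}} = \sqrt{21888 + \left(- 132 i \sqrt{2}\right)^{2}} = \sqrt{21888 - 34848} = \sqrt{-12960} = 36 i \sqrt{10}$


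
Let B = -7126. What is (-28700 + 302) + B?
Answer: -35524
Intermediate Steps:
(-28700 + 302) + B = (-28700 + 302) - 7126 = -28398 - 7126 = -35524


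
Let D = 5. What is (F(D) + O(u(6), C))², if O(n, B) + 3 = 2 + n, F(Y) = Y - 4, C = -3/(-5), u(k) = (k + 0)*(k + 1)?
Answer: 1764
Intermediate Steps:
u(k) = k*(1 + k)
C = ⅗ (C = -3*(-⅕) = ⅗ ≈ 0.60000)
F(Y) = -4 + Y
O(n, B) = -1 + n (O(n, B) = -3 + (2 + n) = -1 + n)
(F(D) + O(u(6), C))² = ((-4 + 5) + (-1 + 6*(1 + 6)))² = (1 + (-1 + 6*7))² = (1 + (-1 + 42))² = (1 + 41)² = 42² = 1764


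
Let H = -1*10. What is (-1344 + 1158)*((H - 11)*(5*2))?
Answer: 39060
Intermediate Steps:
H = -10
(-1344 + 1158)*((H - 11)*(5*2)) = (-1344 + 1158)*((-10 - 11)*(5*2)) = -(-3906)*10 = -186*(-210) = 39060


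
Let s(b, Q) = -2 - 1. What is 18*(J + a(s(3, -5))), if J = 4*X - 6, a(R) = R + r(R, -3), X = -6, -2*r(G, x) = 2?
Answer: -612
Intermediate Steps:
r(G, x) = -1 (r(G, x) = -½*2 = -1)
s(b, Q) = -3
a(R) = -1 + R (a(R) = R - 1 = -1 + R)
J = -30 (J = 4*(-6) - 6 = -24 - 6 = -30)
18*(J + a(s(3, -5))) = 18*(-30 + (-1 - 3)) = 18*(-30 - 4) = 18*(-34) = -612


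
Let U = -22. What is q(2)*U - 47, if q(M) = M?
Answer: -91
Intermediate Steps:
q(2)*U - 47 = 2*(-22) - 47 = -44 - 47 = -91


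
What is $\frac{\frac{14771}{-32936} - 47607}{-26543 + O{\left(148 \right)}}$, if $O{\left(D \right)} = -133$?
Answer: $\frac{1567998923}{878600736} \approx 1.7847$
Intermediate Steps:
$\frac{\frac{14771}{-32936} - 47607}{-26543 + O{\left(148 \right)}} = \frac{\frac{14771}{-32936} - 47607}{-26543 - 133} = \frac{14771 \left(- \frac{1}{32936}\right) - 47607}{-26676} = \left(- \frac{14771}{32936} - 47607\right) \left(- \frac{1}{26676}\right) = \left(- \frac{1567998923}{32936}\right) \left(- \frac{1}{26676}\right) = \frac{1567998923}{878600736}$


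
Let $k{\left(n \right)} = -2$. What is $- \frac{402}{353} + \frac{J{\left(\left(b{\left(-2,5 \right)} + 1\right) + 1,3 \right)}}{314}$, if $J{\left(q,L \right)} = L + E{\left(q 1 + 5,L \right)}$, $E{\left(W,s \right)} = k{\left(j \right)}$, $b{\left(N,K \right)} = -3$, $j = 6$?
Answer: $- \frac{125875}{110842} \approx -1.1356$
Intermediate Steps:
$E{\left(W,s \right)} = -2$
$J{\left(q,L \right)} = -2 + L$ ($J{\left(q,L \right)} = L - 2 = -2 + L$)
$- \frac{402}{353} + \frac{J{\left(\left(b{\left(-2,5 \right)} + 1\right) + 1,3 \right)}}{314} = - \frac{402}{353} + \frac{-2 + 3}{314} = \left(-402\right) \frac{1}{353} + 1 \cdot \frac{1}{314} = - \frac{402}{353} + \frac{1}{314} = - \frac{125875}{110842}$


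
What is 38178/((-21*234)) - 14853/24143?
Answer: -2631532/313859 ≈ -8.3844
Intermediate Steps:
38178/((-21*234)) - 14853/24143 = 38178/(-4914) - 14853*1/24143 = 38178*(-1/4914) - 14853/24143 = -101/13 - 14853/24143 = -2631532/313859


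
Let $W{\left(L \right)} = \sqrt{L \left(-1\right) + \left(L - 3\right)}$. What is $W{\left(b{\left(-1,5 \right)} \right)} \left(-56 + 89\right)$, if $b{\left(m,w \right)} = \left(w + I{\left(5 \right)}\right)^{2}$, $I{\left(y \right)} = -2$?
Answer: $33 i \sqrt{3} \approx 57.158 i$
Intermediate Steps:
$b{\left(m,w \right)} = \left(-2 + w\right)^{2}$ ($b{\left(m,w \right)} = \left(w - 2\right)^{2} = \left(-2 + w\right)^{2}$)
$W{\left(L \right)} = i \sqrt{3}$ ($W{\left(L \right)} = \sqrt{- L + \left(-3 + L\right)} = \sqrt{-3} = i \sqrt{3}$)
$W{\left(b{\left(-1,5 \right)} \right)} \left(-56 + 89\right) = i \sqrt{3} \left(-56 + 89\right) = i \sqrt{3} \cdot 33 = 33 i \sqrt{3}$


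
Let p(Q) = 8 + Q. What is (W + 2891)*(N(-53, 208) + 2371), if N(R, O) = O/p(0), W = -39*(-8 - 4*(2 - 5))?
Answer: 6555795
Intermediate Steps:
W = -156 (W = -39*(-8 - 4*(-3)) = -39*(-8 + 12) = -39*4 = -156)
N(R, O) = O/8 (N(R, O) = O/(8 + 0) = O/8)
(W + 2891)*(N(-53, 208) + 2371) = (-156 + 2891)*((1/8)*208 + 2371) = 2735*(26 + 2371) = 2735*2397 = 6555795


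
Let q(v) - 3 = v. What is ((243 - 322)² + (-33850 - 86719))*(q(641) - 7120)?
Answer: 740388128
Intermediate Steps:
q(v) = 3 + v
((243 - 322)² + (-33850 - 86719))*(q(641) - 7120) = ((243 - 322)² + (-33850 - 86719))*((3 + 641) - 7120) = ((-79)² - 120569)*(644 - 7120) = (6241 - 120569)*(-6476) = -114328*(-6476) = 740388128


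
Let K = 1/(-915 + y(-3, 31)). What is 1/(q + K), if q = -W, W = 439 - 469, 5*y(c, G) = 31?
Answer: 4544/136315 ≈ 0.033335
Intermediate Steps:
y(c, G) = 31/5 (y(c, G) = (1/5)*31 = 31/5)
K = -5/4544 (K = 1/(-915 + 31/5) = 1/(-4544/5) = -5/4544 ≈ -0.0011004)
W = -30
q = 30 (q = -1*(-30) = 30)
1/(q + K) = 1/(30 - 5/4544) = 1/(136315/4544) = 4544/136315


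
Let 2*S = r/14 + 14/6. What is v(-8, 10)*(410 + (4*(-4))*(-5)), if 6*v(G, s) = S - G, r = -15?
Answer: 25375/36 ≈ 704.86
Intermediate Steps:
S = 53/84 (S = (-15/14 + 14/6)/2 = (-15*1/14 + 14*(⅙))/2 = (-15/14 + 7/3)/2 = (½)*(53/42) = 53/84 ≈ 0.63095)
v(G, s) = 53/504 - G/6 (v(G, s) = (53/84 - G)/6 = 53/504 - G/6)
v(-8, 10)*(410 + (4*(-4))*(-5)) = (53/504 - ⅙*(-8))*(410 + (4*(-4))*(-5)) = (53/504 + 4/3)*(410 - 16*(-5)) = 725*(410 + 80)/504 = (725/504)*490 = 25375/36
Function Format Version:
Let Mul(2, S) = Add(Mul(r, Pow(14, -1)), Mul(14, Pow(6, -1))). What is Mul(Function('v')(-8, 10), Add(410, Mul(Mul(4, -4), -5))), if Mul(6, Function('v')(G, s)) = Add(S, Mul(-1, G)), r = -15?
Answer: Rational(25375, 36) ≈ 704.86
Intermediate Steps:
S = Rational(53, 84) (S = Mul(Rational(1, 2), Add(Mul(-15, Pow(14, -1)), Mul(14, Pow(6, -1)))) = Mul(Rational(1, 2), Add(Mul(-15, Rational(1, 14)), Mul(14, Rational(1, 6)))) = Mul(Rational(1, 2), Add(Rational(-15, 14), Rational(7, 3))) = Mul(Rational(1, 2), Rational(53, 42)) = Rational(53, 84) ≈ 0.63095)
Function('v')(G, s) = Add(Rational(53, 504), Mul(Rational(-1, 6), G)) (Function('v')(G, s) = Mul(Rational(1, 6), Add(Rational(53, 84), Mul(-1, G))) = Add(Rational(53, 504), Mul(Rational(-1, 6), G)))
Mul(Function('v')(-8, 10), Add(410, Mul(Mul(4, -4), -5))) = Mul(Add(Rational(53, 504), Mul(Rational(-1, 6), -8)), Add(410, Mul(Mul(4, -4), -5))) = Mul(Add(Rational(53, 504), Rational(4, 3)), Add(410, Mul(-16, -5))) = Mul(Rational(725, 504), Add(410, 80)) = Mul(Rational(725, 504), 490) = Rational(25375, 36)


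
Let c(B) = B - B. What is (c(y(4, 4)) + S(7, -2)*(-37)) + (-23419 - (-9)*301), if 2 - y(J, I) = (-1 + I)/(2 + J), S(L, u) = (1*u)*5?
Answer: -20340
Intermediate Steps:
S(L, u) = 5*u (S(L, u) = u*5 = 5*u)
y(J, I) = 2 - (-1 + I)/(2 + J)
c(B) = 0
(c(y(4, 4)) + S(7, -2)*(-37)) + (-23419 - (-9)*301) = (0 + (5*(-2))*(-37)) + (-23419 - (-9)*301) = (0 - 10*(-37)) + (-23419 - 1*(-2709)) = (0 + 370) + (-23419 + 2709) = 370 - 20710 = -20340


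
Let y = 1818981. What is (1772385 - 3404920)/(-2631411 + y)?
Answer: 326507/162486 ≈ 2.0094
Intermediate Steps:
(1772385 - 3404920)/(-2631411 + y) = (1772385 - 3404920)/(-2631411 + 1818981) = -1632535/(-812430) = -1632535*(-1/812430) = 326507/162486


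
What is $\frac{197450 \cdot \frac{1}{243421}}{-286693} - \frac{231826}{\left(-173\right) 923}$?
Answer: $\frac{1470766542112948}{1013048529311117} \approx 1.4518$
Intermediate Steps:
$\frac{197450 \cdot \frac{1}{243421}}{-286693} - \frac{231826}{\left(-173\right) 923} = 197450 \cdot \frac{1}{243421} \left(- \frac{1}{286693}\right) - \frac{231826}{-159679} = \frac{197450}{243421} \left(- \frac{1}{286693}\right) - - \frac{231826}{159679} = - \frac{17950}{6344281523} + \frac{231826}{159679} = \frac{1470766542112948}{1013048529311117}$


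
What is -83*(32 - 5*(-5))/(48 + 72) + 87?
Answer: 1903/40 ≈ 47.575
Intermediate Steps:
-83*(32 - 5*(-5))/(48 + 72) + 87 = -83*(32 + 25)/120 + 87 = -4731/120 + 87 = -83*19/40 + 87 = -1577/40 + 87 = 1903/40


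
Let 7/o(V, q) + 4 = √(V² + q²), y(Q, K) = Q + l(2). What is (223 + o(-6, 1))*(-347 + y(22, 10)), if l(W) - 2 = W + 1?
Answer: -215360/3 - 320*√37/3 ≈ -72436.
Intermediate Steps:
l(W) = 3 + W (l(W) = 2 + (W + 1) = 2 + (1 + W) = 3 + W)
y(Q, K) = 5 + Q (y(Q, K) = Q + (3 + 2) = Q + 5 = 5 + Q)
o(V, q) = 7/(-4 + √(V² + q²))
(223 + o(-6, 1))*(-347 + y(22, 10)) = (223 + 7/(-4 + √((-6)² + 1²)))*(-347 + (5 + 22)) = (223 + 7/(-4 + √(36 + 1)))*(-347 + 27) = (223 + 7/(-4 + √37))*(-320) = -71360 - 2240/(-4 + √37)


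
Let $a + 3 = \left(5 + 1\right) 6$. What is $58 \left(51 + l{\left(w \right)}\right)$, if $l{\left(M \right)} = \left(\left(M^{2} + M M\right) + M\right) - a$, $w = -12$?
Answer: $17052$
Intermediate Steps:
$a = 33$ ($a = -3 + \left(5 + 1\right) 6 = -3 + 6 \cdot 6 = -3 + 36 = 33$)
$l{\left(M \right)} = -33 + M + 2 M^{2}$ ($l{\left(M \right)} = \left(\left(M^{2} + M M\right) + M\right) - 33 = \left(\left(M^{2} + M^{2}\right) + M\right) - 33 = \left(2 M^{2} + M\right) - 33 = \left(M + 2 M^{2}\right) - 33 = -33 + M + 2 M^{2}$)
$58 \left(51 + l{\left(w \right)}\right) = 58 \left(51 - \left(45 - 288\right)\right) = 58 \left(51 - -243\right) = 58 \left(51 + 243\right) = 58 \cdot 294 = 17052$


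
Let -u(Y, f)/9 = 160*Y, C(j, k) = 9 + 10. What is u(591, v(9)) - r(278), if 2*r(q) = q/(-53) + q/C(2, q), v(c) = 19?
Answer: -857002006/1007 ≈ -8.5105e+5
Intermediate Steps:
C(j, k) = 19
u(Y, f) = -1440*Y
r(q) = 17*q/1007 (r(q) = (q/(-53) + q/19)/2 = (q*(-1/53) + q*(1/19))/2 = (-q/53 + q/19)/2 = (34*q/1007)/2 = 17*q/1007)
u(591, v(9)) - r(278) = -1440*591 - 17*278/1007 = -851040 - 1*4726/1007 = -851040 - 4726/1007 = -857002006/1007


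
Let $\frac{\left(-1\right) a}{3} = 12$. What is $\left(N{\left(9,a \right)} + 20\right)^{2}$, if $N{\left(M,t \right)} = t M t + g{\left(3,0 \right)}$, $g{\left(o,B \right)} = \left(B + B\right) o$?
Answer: $136515856$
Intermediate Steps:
$a = -36$ ($a = \left(-3\right) 12 = -36$)
$g{\left(o,B \right)} = 2 B o$
$N{\left(M,t \right)} = M t^{2}$ ($N{\left(M,t \right)} = t M t + 2 \cdot 0 \cdot 3 = M t t + 0 = M t^{2} + 0 = M t^{2}$)
$\left(N{\left(9,a \right)} + 20\right)^{2} = \left(9 \left(-36\right)^{2} + 20\right)^{2} = \left(9 \cdot 1296 + 20\right)^{2} = \left(11664 + 20\right)^{2} = 11684^{2} = 136515856$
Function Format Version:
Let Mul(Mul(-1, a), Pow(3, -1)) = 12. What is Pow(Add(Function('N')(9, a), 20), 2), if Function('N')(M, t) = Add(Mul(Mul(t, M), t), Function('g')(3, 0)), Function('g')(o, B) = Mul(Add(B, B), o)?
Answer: 136515856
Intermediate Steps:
a = -36 (a = Mul(-3, 12) = -36)
Function('g')(o, B) = Mul(2, B, o) (Function('g')(o, B) = Mul(Mul(2, B), o) = Mul(2, B, o))
Function('N')(M, t) = Mul(M, Pow(t, 2)) (Function('N')(M, t) = Add(Mul(Mul(t, M), t), Mul(2, 0, 3)) = Add(Mul(Mul(M, t), t), 0) = Add(Mul(M, Pow(t, 2)), 0) = Mul(M, Pow(t, 2)))
Pow(Add(Function('N')(9, a), 20), 2) = Pow(Add(Mul(9, Pow(-36, 2)), 20), 2) = Pow(Add(Mul(9, 1296), 20), 2) = Pow(Add(11664, 20), 2) = Pow(11684, 2) = 136515856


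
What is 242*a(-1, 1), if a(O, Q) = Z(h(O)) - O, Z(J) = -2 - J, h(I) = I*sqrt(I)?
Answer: -242 + 242*I ≈ -242.0 + 242.0*I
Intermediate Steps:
h(I) = I**(3/2)
a(O, Q) = -2 - O - O**(3/2) (a(O, Q) = (-2 - O**(3/2)) - O = -2 - O - O**(3/2))
242*a(-1, 1) = 242*(-2 - 1*(-1) - (-1)**(3/2)) = 242*(-2 + 1 - (-1)*I) = 242*(-2 + 1 + I) = 242*(-1 + I) = -242 + 242*I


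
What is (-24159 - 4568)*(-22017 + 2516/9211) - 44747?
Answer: 5825310567000/9211 ≈ 6.3243e+8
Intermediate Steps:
(-24159 - 4568)*(-22017 + 2516/9211) - 44747 = -28727*(-22017 + 2516*(1/9211)) - 44747 = -28727*(-22017 + 2516/9211) - 44747 = -28727*(-202796071/9211) - 44747 = 5825722731617/9211 - 44747 = 5825310567000/9211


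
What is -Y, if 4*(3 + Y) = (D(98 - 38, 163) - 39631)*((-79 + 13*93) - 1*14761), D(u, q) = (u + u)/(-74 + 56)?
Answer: -1620903067/12 ≈ -1.3508e+8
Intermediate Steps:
D(u, q) = -u/9 (D(u, q) = (2*u)/(-18) = (2*u)*(-1/18) = -u/9)
Y = 1620903067/12 (Y = -3 + ((-(98 - 38)/9 - 39631)*((-79 + 13*93) - 1*14761))/4 = -3 + ((-1/9*60 - 39631)*((-79 + 1209) - 14761))/4 = -3 + ((-20/3 - 39631)*(1130 - 14761))/4 = -3 + (-118913/3*(-13631))/4 = -3 + (1/4)*(1620903103/3) = -3 + 1620903103/12 = 1620903067/12 ≈ 1.3508e+8)
-Y = -1*1620903067/12 = -1620903067/12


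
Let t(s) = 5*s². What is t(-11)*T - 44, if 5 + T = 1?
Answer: -2464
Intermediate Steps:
T = -4 (T = -5 + 1 = -4)
t(-11)*T - 44 = (5*(-11)²)*(-4) - 44 = (5*121)*(-4) - 44 = 605*(-4) - 44 = -2420 - 44 = -2464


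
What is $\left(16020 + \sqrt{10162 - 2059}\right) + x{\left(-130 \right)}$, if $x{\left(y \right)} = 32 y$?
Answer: $11860 + \sqrt{8103} \approx 11950.0$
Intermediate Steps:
$\left(16020 + \sqrt{10162 - 2059}\right) + x{\left(-130 \right)} = \left(16020 + \sqrt{10162 - 2059}\right) + 32 \left(-130\right) = \left(16020 + \sqrt{8103}\right) - 4160 = 11860 + \sqrt{8103}$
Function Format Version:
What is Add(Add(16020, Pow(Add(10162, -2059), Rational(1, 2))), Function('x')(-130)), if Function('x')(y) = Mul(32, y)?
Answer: Add(11860, Pow(8103, Rational(1, 2))) ≈ 11950.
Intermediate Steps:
Add(Add(16020, Pow(Add(10162, -2059), Rational(1, 2))), Function('x')(-130)) = Add(Add(16020, Pow(Add(10162, -2059), Rational(1, 2))), Mul(32, -130)) = Add(Add(16020, Pow(8103, Rational(1, 2))), -4160) = Add(11860, Pow(8103, Rational(1, 2)))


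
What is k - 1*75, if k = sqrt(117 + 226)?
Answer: -75 + 7*sqrt(7) ≈ -56.480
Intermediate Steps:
k = 7*sqrt(7) (k = sqrt(343) = 7*sqrt(7) ≈ 18.520)
k - 1*75 = 7*sqrt(7) - 1*75 = 7*sqrt(7) - 75 = -75 + 7*sqrt(7)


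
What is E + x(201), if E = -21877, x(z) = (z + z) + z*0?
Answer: -21475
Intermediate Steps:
x(z) = 2*z (x(z) = 2*z + 0 = 2*z)
E + x(201) = -21877 + 2*201 = -21877 + 402 = -21475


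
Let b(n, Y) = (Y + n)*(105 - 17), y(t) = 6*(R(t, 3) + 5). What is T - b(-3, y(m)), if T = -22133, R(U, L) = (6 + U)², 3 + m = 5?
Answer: -58301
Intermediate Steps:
m = 2 (m = -3 + 5 = 2)
y(t) = 30 + 6*(6 + t)² (y(t) = 6*((6 + t)² + 5) = 6*(5 + (6 + t)²) = 30 + 6*(6 + t)²)
b(n, Y) = 88*Y + 88*n (b(n, Y) = (Y + n)*88 = 88*Y + 88*n)
T - b(-3, y(m)) = -22133 - (88*(30 + 6*(6 + 2)²) + 88*(-3)) = -22133 - (88*(30 + 6*8²) - 264) = -22133 - (88*(30 + 6*64) - 264) = -22133 - (88*(30 + 384) - 264) = -22133 - (88*414 - 264) = -22133 - (36432 - 264) = -22133 - 1*36168 = -22133 - 36168 = -58301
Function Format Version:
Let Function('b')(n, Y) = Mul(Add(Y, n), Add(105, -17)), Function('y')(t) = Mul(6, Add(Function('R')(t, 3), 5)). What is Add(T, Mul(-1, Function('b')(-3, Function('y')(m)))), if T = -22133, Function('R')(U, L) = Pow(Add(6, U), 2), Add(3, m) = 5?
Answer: -58301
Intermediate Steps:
m = 2 (m = Add(-3, 5) = 2)
Function('y')(t) = Add(30, Mul(6, Pow(Add(6, t), 2))) (Function('y')(t) = Mul(6, Add(Pow(Add(6, t), 2), 5)) = Mul(6, Add(5, Pow(Add(6, t), 2))) = Add(30, Mul(6, Pow(Add(6, t), 2))))
Function('b')(n, Y) = Add(Mul(88, Y), Mul(88, n)) (Function('b')(n, Y) = Mul(Add(Y, n), 88) = Add(Mul(88, Y), Mul(88, n)))
Add(T, Mul(-1, Function('b')(-3, Function('y')(m)))) = Add(-22133, Mul(-1, Add(Mul(88, Add(30, Mul(6, Pow(Add(6, 2), 2)))), Mul(88, -3)))) = Add(-22133, Mul(-1, Add(Mul(88, Add(30, Mul(6, Pow(8, 2)))), -264))) = Add(-22133, Mul(-1, Add(Mul(88, Add(30, Mul(6, 64))), -264))) = Add(-22133, Mul(-1, Add(Mul(88, Add(30, 384)), -264))) = Add(-22133, Mul(-1, Add(Mul(88, 414), -264))) = Add(-22133, Mul(-1, Add(36432, -264))) = Add(-22133, Mul(-1, 36168)) = Add(-22133, -36168) = -58301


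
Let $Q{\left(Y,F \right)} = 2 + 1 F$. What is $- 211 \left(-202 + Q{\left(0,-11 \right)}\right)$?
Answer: $44521$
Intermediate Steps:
$Q{\left(Y,F \right)} = 2 + F$
$- 211 \left(-202 + Q{\left(0,-11 \right)}\right) = - 211 \left(-202 + \left(2 - 11\right)\right) = - 211 \left(-202 - 9\right) = \left(-211\right) \left(-211\right) = 44521$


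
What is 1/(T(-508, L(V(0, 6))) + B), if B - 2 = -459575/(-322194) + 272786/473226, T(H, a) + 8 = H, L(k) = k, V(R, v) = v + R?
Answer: -8470587658/4336916897799 ≈ -0.0019531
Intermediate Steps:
V(R, v) = R + v
T(H, a) = -8 + H
B = 33906333729/8470587658 (B = 2 + (-459575/(-322194) + 272786/473226) = 2 + (-459575*(-1/322194) + 272786*(1/473226)) = 2 + (459575/322194 + 136393/236613) = 2 + 16965158413/8470587658 = 33906333729/8470587658 ≈ 4.0028)
1/(T(-508, L(V(0, 6))) + B) = 1/((-8 - 508) + 33906333729/8470587658) = 1/(-516 + 33906333729/8470587658) = 1/(-4336916897799/8470587658) = -8470587658/4336916897799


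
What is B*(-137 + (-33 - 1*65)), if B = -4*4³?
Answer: 60160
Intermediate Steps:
B = -256 (B = -4*64 = -256)
B*(-137 + (-33 - 1*65)) = -256*(-137 + (-33 - 1*65)) = -256*(-137 + (-33 - 65)) = -256*(-137 - 98) = -256*(-235) = 60160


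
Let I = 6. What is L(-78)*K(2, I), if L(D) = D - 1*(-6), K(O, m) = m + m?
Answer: -864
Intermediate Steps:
K(O, m) = 2*m
L(D) = 6 + D (L(D) = D + 6 = 6 + D)
L(-78)*K(2, I) = (6 - 78)*(2*6) = -72*12 = -864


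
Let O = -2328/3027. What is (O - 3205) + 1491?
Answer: -1730202/1009 ≈ -1714.8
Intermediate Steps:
O = -776/1009 (O = -2328*1/3027 = -776/1009 ≈ -0.76908)
(O - 3205) + 1491 = (-776/1009 - 3205) + 1491 = -3234621/1009 + 1491 = -1730202/1009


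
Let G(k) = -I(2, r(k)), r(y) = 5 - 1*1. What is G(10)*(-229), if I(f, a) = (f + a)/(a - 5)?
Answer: -1374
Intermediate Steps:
r(y) = 4 (r(y) = 5 - 1 = 4)
I(f, a) = (a + f)/(-5 + a)
G(k) = 6 (G(k) = -(4 + 2)/(-5 + 4) = -6/(-1) = -(-1)*6 = -1*(-6) = 6)
G(10)*(-229) = 6*(-229) = -1374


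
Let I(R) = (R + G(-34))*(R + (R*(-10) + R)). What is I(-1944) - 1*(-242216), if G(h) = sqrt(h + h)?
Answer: -29990872 + 31104*I*sqrt(17) ≈ -2.9991e+7 + 1.2825e+5*I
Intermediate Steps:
G(h) = sqrt(2)*sqrt(h) (G(h) = sqrt(2*h) = sqrt(2)*sqrt(h))
I(R) = -8*R*(R + 2*I*sqrt(17)) (I(R) = (R + sqrt(2)*sqrt(-34))*(R + (R*(-10) + R)) = (R + sqrt(2)*(I*sqrt(34)))*(R + (-10*R + R)) = (R + 2*I*sqrt(17))*(R - 9*R) = (R + 2*I*sqrt(17))*(-8*R) = -8*R*(R + 2*I*sqrt(17)))
I(-1944) - 1*(-242216) = -8*(-1944)*(-1944 + 2*I*sqrt(17)) - 1*(-242216) = (-30233088 + 31104*I*sqrt(17)) + 242216 = -29990872 + 31104*I*sqrt(17)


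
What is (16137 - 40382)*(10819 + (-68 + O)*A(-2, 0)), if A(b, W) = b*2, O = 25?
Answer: -266476795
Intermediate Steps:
A(b, W) = 2*b
(16137 - 40382)*(10819 + (-68 + O)*A(-2, 0)) = (16137 - 40382)*(10819 + (-68 + 25)*(2*(-2))) = -24245*(10819 - 43*(-4)) = -24245*(10819 + 172) = -24245*10991 = -266476795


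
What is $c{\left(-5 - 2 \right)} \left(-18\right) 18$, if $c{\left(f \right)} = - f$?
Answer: $-2268$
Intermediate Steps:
$c{\left(-5 - 2 \right)} \left(-18\right) 18 = - (-5 - 2) \left(-18\right) 18 = \left(-1\right) \left(-7\right) \left(-18\right) 18 = 7 \left(-18\right) 18 = \left(-126\right) 18 = -2268$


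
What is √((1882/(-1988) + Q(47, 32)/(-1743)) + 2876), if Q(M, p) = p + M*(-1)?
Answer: √19569339014218/82502 ≈ 53.620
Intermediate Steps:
Q(M, p) = p - M
√((1882/(-1988) + Q(47, 32)/(-1743)) + 2876) = √((1882/(-1988) + (32 - 1*47)/(-1743)) + 2876) = √((1882*(-1/1988) + (32 - 47)*(-1/1743)) + 2876) = √((-941/994 - 15*(-1/1743)) + 2876) = √((-941/994 + 5/581) + 2876) = √(-77393/82502 + 2876) = √(237198359/82502) = √19569339014218/82502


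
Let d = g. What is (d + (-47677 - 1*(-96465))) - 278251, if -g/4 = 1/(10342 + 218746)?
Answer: -13141804937/57272 ≈ -2.2946e+5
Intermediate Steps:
g = -1/57272 (g = -4/(10342 + 218746) = -4/229088 = -4*1/229088 = -1/57272 ≈ -1.7461e-5)
d = -1/57272 ≈ -1.7461e-5
(d + (-47677 - 1*(-96465))) - 278251 = (-1/57272 + (-47677 - 1*(-96465))) - 278251 = (-1/57272 + (-47677 + 96465)) - 278251 = (-1/57272 + 48788) - 278251 = 2794186335/57272 - 278251 = -13141804937/57272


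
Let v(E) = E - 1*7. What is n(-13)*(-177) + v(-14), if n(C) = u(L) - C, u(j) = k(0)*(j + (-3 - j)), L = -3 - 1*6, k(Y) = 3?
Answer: -729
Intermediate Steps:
L = -9 (L = -3 - 6 = -9)
u(j) = -9 (u(j) = 3*(j + (-3 - j)) = 3*(-3) = -9)
v(E) = -7 + E (v(E) = E - 7 = -7 + E)
n(C) = -9 - C
n(-13)*(-177) + v(-14) = (-9 - 1*(-13))*(-177) + (-7 - 14) = (-9 + 13)*(-177) - 21 = 4*(-177) - 21 = -708 - 21 = -729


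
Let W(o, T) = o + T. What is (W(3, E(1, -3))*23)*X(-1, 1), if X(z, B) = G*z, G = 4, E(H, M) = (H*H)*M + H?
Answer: -92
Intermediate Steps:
E(H, M) = H + M*H**2 (E(H, M) = H**2*M + H = M*H**2 + H = H + M*H**2)
W(o, T) = T + o
X(z, B) = 4*z
(W(3, E(1, -3))*23)*X(-1, 1) = ((1*(1 + 1*(-3)) + 3)*23)*(4*(-1)) = ((1*(1 - 3) + 3)*23)*(-4) = ((1*(-2) + 3)*23)*(-4) = ((-2 + 3)*23)*(-4) = (1*23)*(-4) = 23*(-4) = -92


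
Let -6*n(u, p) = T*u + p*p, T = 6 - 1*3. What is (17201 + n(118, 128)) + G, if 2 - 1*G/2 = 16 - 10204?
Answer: 104374/3 ≈ 34791.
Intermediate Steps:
T = 3 (T = 6 - 3 = 3)
n(u, p) = -u/2 - p²/6 (n(u, p) = -(3*u + p*p)/6 = -(3*u + p²)/6 = -(p² + 3*u)/6 = -u/2 - p²/6)
G = 20380 (G = 4 - 2*(16 - 10204) = 4 - 2*(-10188) = 4 + 20376 = 20380)
(17201 + n(118, 128)) + G = (17201 + (-½*118 - ⅙*128²)) + 20380 = (17201 + (-59 - ⅙*16384)) + 20380 = (17201 + (-59 - 8192/3)) + 20380 = (17201 - 8369/3) + 20380 = 43234/3 + 20380 = 104374/3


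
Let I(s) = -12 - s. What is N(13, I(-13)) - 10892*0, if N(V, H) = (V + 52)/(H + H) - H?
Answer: 63/2 ≈ 31.500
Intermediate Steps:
N(V, H) = -H + (52 + V)/(2*H) (N(V, H) = (52 + V)/((2*H)) - H = (52 + V)*(1/(2*H)) - H = (52 + V)/(2*H) - H = -H + (52 + V)/(2*H))
N(13, I(-13)) - 10892*0 = (26 + (½)*13 - (-12 - 1*(-13))²)/(-12 - 1*(-13)) - 10892*0 = (26 + 13/2 - (-12 + 13)²)/(-12 + 13) - 1*0 = (26 + 13/2 - 1*1²)/1 + 0 = 1*(26 + 13/2 - 1*1) + 0 = 1*(26 + 13/2 - 1) + 0 = 1*(63/2) + 0 = 63/2 + 0 = 63/2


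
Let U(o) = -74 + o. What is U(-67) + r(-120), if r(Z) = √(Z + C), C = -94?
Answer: -141 + I*√214 ≈ -141.0 + 14.629*I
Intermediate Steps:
r(Z) = √(-94 + Z) (r(Z) = √(Z - 94) = √(-94 + Z))
U(-67) + r(-120) = (-74 - 67) + √(-94 - 120) = -141 + √(-214) = -141 + I*√214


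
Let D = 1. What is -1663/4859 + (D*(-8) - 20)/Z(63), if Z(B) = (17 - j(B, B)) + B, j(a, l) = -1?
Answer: -270755/393579 ≈ -0.68793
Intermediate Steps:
Z(B) = 18 + B (Z(B) = (17 - 1*(-1)) + B = (17 + 1) + B = 18 + B)
-1663/4859 + (D*(-8) - 20)/Z(63) = -1663/4859 + (1*(-8) - 20)/(18 + 63) = -1663*1/4859 + (-8 - 20)/81 = -1663/4859 - 28*1/81 = -1663/4859 - 28/81 = -270755/393579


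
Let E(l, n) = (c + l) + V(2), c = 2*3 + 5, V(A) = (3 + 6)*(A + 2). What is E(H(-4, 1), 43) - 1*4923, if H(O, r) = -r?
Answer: -4877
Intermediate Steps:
V(A) = 18 + 9*A (V(A) = 9*(2 + A) = 18 + 9*A)
c = 11 (c = 6 + 5 = 11)
E(l, n) = 47 + l (E(l, n) = (11 + l) + (18 + 9*2) = (11 + l) + (18 + 18) = (11 + l) + 36 = 47 + l)
E(H(-4, 1), 43) - 1*4923 = (47 - 1*1) - 1*4923 = (47 - 1) - 4923 = 46 - 4923 = -4877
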